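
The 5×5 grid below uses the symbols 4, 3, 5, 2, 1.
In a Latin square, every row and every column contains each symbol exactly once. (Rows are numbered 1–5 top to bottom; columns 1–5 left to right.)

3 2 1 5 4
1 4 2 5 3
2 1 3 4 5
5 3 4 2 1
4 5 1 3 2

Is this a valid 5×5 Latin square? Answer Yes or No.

No

Every row is a permutation, but column 3 contains 1 twice (at rows 1 and 5).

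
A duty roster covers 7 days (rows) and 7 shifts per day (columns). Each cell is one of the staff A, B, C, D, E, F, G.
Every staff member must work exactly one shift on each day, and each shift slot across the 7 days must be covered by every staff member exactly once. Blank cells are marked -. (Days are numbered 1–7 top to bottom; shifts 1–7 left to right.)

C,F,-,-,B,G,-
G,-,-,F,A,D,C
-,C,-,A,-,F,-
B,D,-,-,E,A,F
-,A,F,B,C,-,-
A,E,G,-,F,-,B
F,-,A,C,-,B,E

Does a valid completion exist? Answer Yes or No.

Yes

No day or shift among the givens repeats a symbol, and propagating forced cells runs into no contradiction.
One valid completion exists (for instance, C F D E B G A / G B E F A D C / E C B A G F D / B D C G E A F / D A F B C E G / A E G D F C B / F G A C D B E).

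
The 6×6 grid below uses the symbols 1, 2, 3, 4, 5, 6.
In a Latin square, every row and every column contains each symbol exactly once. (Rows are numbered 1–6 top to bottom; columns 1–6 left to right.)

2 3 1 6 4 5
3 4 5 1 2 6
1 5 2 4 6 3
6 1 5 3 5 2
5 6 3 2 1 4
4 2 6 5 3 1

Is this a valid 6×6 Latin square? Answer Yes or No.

No

Column 3 contains 5 twice (at rows 2 and 4), so it is not a permutation.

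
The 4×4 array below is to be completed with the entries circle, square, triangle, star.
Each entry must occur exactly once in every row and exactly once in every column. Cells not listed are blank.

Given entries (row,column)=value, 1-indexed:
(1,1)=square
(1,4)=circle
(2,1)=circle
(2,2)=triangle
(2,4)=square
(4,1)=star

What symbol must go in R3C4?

Row 1, column 2: row 1 has {circle, square} and column 2 has {triangle}, leaving only star.
Row 1, column 3: row 1 has {circle, square, star} and column 3 has {}, leaving only triangle.
Row 2, column 3: row 2 has {circle, square, triangle} and column 3 has {triangle}, leaving only star.
Row 3, column 1: row 3 has {} and column 1 has {circle, square, star}, leaving only triangle.
Row 3 already has {triangle} and column 4 already has {circle, square}, so row 3, column 4 must be star.

star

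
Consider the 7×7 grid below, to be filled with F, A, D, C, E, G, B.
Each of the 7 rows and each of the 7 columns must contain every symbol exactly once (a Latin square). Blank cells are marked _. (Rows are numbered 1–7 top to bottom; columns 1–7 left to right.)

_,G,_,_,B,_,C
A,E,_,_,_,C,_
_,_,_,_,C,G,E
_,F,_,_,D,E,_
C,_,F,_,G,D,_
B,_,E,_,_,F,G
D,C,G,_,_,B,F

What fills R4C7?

A

Row 1, column 6: row 1 has {C, G, B} and column 6 has {F, D, C, E, G, B}, leaving only A.
Row 1, column 3: row 1 has {A, C, G, B} and column 3 has {F, E, G}, leaving only D.
Row 2, column 3: row 2 has {A, C, E} and column 3 has {F, D, E, G}, leaving only B.
Row 2, column 5: row 2 has {A, C, E, B} and column 5 has {D, C, G, B}, leaving only F.
Row 2, column 7: row 2 has {F, A, C, E, B} and column 7 has {F, C, E, G}, leaving only D.
Row 2, column 4: row 2 has {F, A, D, C, E, B} and column 4 has {}, leaving only G.
Row 3, column 1: row 3 has {C, E, G} and column 1 has {A, D, C, B}, leaving only F.
Row 1, column 1: row 1 has {A, D, C, G, B} and column 1 has {F, A, D, C, B}, leaving only E.
Row 1, column 4: row 1 has {A, D, C, E, G, B} and column 4 has {G}, leaving only F.
Row 3, column 3: row 3 has {F, C, E, G} and column 3 has {F, D, E, G, B}, leaving only A.
Row 4, column 1: row 4 has {F, D, E} and column 1 has {F, A, D, C, E, B}, leaving only G.
Row 4, column 3: row 4 has {F, D, E, G} and column 3 has {F, A, D, E, G, B}, leaving only C.
Row 6, column 5: row 6 has {F, E, G, B} and column 5 has {F, D, C, G, B}, leaving only A.
Row 6, column 2: row 6 has {F, A, E, G, B} and column 2 has {F, C, E, G}, leaving only D.
Row 3, column 2: row 3 has {F, A, C, E, G} and column 2 has {F, D, C, E, G}, leaving only B.
Row 3, column 4: row 3 has {F, A, C, E, G, B} and column 4 has {F, G}, leaving only D.
Row 5, column 2: row 5 has {F, D, C, G} and column 2 has {F, D, C, E, G, B}, leaving only A.
Row 5, column 7: row 5 has {F, A, D, C, G} and column 7 has {F, D, C, E, G}, leaving only B.
Row 4 already has {F, D, C, E, G} and column 7 already has {F, D, C, E, G, B}, so row 4, column 7 must be A.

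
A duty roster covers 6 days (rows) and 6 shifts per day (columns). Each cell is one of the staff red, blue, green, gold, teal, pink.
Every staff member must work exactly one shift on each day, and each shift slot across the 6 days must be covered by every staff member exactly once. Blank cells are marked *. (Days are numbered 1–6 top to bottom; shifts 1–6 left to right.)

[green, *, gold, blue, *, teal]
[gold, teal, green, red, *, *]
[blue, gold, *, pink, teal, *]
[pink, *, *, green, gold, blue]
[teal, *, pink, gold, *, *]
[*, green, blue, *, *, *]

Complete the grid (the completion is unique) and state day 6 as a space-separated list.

Day 6, shift 1: day 6 has {blue, green} and shift 1 has {blue, green, gold, teal, pink}, leaving only red.
Day 6, shift 4: day 6 has {red, blue, green} and shift 4 has {red, blue, green, gold, pink}, leaving only teal.
Day 6, shift 5: day 6 has {red, blue, green, teal} and shift 5 has {gold, teal}, leaving only pink.
Day 6, shift 6: day 6 has {red, blue, green, teal, pink} and shift 6 has {blue, teal}, leaving only gold.
So day 6 reads: red green blue teal pink gold.

red green blue teal pink gold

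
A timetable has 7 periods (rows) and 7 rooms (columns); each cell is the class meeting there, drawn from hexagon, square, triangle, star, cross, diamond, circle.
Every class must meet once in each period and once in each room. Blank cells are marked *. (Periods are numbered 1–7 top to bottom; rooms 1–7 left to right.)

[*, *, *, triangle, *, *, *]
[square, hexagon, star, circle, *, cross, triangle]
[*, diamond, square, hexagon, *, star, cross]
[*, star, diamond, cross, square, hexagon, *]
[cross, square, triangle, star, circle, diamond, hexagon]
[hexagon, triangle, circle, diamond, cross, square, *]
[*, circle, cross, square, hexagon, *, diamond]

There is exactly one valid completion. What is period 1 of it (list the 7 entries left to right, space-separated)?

diamond cross hexagon triangle star circle square

Period 1, room 2: period 1 has {triangle} and room 2 has {hexagon, square, triangle, star, diamond, circle}, leaving only cross.
Period 1, room 3: period 1 has {triangle, cross} and room 3 has {square, triangle, star, cross, diamond, circle}, leaving only hexagon.
Period 1, room 6: period 1 has {hexagon, triangle, cross} and room 6 has {hexagon, square, star, cross, diamond}, leaving only circle.
Period 2, room 5: period 2 has {hexagon, square, triangle, star, cross, circle} and room 5 has {hexagon, square, cross, circle}, leaving only diamond.
Period 1, room 5: period 1 has {hexagon, triangle, cross, circle} and room 5 has {hexagon, square, cross, diamond, circle}, leaving only star.
Period 1, room 1: period 1 has {hexagon, triangle, star, cross, circle} and room 1 has {hexagon, square, cross}, leaving only diamond.
Period 1, room 7: period 1 has {hexagon, triangle, star, cross, diamond, circle} and room 7 has {hexagon, triangle, cross, diamond}, leaving only square.
So period 1 reads: diamond cross hexagon triangle star circle square.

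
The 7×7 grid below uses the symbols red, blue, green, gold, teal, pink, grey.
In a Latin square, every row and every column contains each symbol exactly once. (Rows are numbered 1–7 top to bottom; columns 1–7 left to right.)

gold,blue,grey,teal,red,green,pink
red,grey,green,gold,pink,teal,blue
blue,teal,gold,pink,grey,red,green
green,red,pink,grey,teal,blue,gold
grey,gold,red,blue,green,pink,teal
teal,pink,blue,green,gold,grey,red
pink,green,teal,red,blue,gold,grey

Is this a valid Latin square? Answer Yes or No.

Each row is a permutation of the 7 symbols, and so is each column.

Yes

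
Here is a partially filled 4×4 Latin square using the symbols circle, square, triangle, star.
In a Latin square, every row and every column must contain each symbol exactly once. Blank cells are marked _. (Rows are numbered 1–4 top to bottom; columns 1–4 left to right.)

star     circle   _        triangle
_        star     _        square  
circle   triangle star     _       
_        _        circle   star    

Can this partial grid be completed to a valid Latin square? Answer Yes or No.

Row 3, column 4: row 3 together with column 4 already contain {circle, square, triangle, star} — every symbol — so nothing can go there. The grid has no valid completion.

No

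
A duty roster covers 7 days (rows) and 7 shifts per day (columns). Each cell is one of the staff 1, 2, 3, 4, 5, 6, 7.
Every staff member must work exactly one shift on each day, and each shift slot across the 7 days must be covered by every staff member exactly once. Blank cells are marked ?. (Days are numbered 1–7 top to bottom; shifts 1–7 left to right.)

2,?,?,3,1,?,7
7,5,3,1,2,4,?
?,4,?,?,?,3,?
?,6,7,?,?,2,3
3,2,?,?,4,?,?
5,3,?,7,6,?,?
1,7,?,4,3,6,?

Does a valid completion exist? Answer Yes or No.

Day 1, shift 2: day 1 together with shift 2 already contain {1, 2, 3, 4, 5, 6, 7} — every symbol — so nothing can go there. The grid has no valid completion.

No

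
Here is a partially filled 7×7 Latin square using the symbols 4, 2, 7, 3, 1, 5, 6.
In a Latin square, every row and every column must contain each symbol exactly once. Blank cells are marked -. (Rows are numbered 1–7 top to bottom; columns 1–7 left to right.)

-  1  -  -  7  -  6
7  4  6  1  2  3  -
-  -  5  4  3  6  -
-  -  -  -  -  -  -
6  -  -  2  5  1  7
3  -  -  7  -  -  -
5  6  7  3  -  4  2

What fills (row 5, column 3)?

4

Row 1, column 4: row 1 has {7, 1, 6} and column 4 has {4, 2, 7, 3, 1}, leaving only 5.
Row 1, column 6: row 1 has {7, 1, 5, 6} and column 6 has {4, 3, 1, 6}, leaving only 2.
Row 1, column 1: row 1 has {2, 7, 1, 5, 6} and column 1 has {7, 3, 5, 6}, leaving only 4.
Row 1, column 3: row 1 has {4, 2, 7, 1, 5, 6} and column 3 has {7, 5, 6}, leaving only 3.
Row 5 already has {2, 7, 1, 5, 6} and column 3 already has {7, 3, 5, 6}, so row 5, column 3 must be 4.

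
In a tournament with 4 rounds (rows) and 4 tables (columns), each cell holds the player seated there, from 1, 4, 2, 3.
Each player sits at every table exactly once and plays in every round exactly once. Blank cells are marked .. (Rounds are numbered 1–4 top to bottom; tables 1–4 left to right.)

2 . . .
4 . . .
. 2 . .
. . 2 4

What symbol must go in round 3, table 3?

Round 3, table 3 is narrowed to {1, 4, 3}.
If it were 1, then round 4, table 2 would be left with no valid symbol.
If it were 3, then round 4, table 2 would be left with no valid symbol.
So round 3, table 3 must be 4.

4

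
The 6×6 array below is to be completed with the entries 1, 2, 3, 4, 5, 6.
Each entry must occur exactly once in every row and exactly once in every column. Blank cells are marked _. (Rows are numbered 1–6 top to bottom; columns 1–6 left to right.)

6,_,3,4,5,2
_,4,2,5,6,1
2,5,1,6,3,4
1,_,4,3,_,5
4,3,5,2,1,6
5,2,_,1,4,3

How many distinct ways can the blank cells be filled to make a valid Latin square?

Row 1, column 2: eliminating its row and column leaves {1}.
Row 2, column 1: eliminating its row and column leaves {3}.
Row 4, column 2: eliminating its row and column leaves {6}.
Row 4, column 5: eliminating its row and column leaves {2}.
Row 6, column 3: eliminating its row and column leaves {6}.
Only one assignment across all blanks avoids any row or column repeat, giving 1 completion.

1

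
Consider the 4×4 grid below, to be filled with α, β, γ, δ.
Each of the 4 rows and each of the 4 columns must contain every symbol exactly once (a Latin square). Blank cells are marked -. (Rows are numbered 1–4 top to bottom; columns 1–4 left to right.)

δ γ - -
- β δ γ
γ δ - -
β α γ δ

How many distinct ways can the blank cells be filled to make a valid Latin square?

2

Row 1, column 3: eliminating its row and column leaves {α, β}.
Row 1, column 4: eliminating its row and column leaves {α, β}.
Row 2, column 1: eliminating its row and column leaves {α}.
Row 3, column 3: eliminating its row and column leaves {α, β}.
Row 3, column 4: eliminating its row and column leaves {α, β}.
Enumerating the assignments across these blanks that avoid any row or column repeat gives 2 completions.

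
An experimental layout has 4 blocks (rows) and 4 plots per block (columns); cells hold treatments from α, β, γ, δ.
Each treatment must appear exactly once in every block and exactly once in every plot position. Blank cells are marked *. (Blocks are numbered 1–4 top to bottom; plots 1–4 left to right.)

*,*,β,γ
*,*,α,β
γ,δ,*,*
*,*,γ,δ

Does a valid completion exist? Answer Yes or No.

No

Block 3, plot 3: block 3 together with plot 3 already contain {α, β, γ, δ} — every symbol — so nothing can go there. The grid has no valid completion.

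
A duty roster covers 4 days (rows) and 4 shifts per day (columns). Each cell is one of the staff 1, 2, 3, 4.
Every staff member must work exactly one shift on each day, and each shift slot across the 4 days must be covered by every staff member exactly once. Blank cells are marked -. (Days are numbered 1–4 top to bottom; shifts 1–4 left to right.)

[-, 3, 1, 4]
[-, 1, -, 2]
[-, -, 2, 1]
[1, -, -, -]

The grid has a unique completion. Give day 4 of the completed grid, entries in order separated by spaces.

Day 4, shift 4: day 4 has {1} and shift 4 has {1, 2, 4}, leaving only 3.
Day 4, shift 3: day 4 has {1, 3} and shift 3 has {1, 2}, leaving only 4.
Day 4, shift 2: day 4 has {1, 3, 4} and shift 2 has {1, 3}, leaving only 2.
So day 4 reads: 1 2 4 3.

1 2 4 3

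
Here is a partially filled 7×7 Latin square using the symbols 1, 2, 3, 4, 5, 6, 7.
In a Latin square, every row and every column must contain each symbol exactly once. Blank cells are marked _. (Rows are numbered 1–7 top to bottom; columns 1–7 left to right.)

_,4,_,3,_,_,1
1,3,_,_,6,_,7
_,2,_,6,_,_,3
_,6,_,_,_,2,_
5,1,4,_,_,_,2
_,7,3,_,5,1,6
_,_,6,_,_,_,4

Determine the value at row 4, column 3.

7

Row 4, column 7: row 4 has {2, 6} and column 7 has {1, 2, 3, 4, 6, 7}, leaving only 5.
Row 5, column 4: row 5 has {1, 2, 4, 5} and column 4 has {3, 6}, leaving only 7.
Row 5, column 5: row 5 has {1, 2, 4, 5, 7} and column 5 has {5, 6}, leaving only 3.
Row 5, column 6: row 5 has {1, 2, 3, 4, 5, 7} and column 6 has {1, 2}, leaving only 6.
Row 7, column 2: row 7 has {4, 6} and column 2 has {1, 2, 3, 4, 6, 7}, leaving only 5.
Row 4, column 3 is narrowed to {1, 7}.
If it were 1, then row 3, column 6 would be left with no valid symbol.
So row 4, column 3 must be 7.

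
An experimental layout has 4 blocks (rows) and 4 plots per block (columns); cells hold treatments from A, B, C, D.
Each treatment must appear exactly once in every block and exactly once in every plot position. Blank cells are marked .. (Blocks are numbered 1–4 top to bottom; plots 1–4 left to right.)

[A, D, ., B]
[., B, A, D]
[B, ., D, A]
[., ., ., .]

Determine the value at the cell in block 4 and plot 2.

Block 1, plot 3: block 1 has {A, B, D} and plot 3 has {A, D}, leaving only C.
Block 2, plot 1: block 2 has {A, B, D} and plot 1 has {A, B}, leaving only C.
Block 3, plot 2: block 3 has {A, B, D} and plot 2 has {B, D}, leaving only C.
Block 4 already has {} and plot 2 already has {B, C, D}, so block 4, plot 2 must be A.

A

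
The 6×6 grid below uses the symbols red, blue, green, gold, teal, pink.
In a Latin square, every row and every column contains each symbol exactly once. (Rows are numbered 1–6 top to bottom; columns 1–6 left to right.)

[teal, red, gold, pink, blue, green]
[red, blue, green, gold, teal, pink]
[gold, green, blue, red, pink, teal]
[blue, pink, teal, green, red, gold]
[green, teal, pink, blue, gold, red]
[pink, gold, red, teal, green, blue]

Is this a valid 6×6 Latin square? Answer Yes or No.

Yes

Each row is a permutation of the 6 symbols, and so is each column.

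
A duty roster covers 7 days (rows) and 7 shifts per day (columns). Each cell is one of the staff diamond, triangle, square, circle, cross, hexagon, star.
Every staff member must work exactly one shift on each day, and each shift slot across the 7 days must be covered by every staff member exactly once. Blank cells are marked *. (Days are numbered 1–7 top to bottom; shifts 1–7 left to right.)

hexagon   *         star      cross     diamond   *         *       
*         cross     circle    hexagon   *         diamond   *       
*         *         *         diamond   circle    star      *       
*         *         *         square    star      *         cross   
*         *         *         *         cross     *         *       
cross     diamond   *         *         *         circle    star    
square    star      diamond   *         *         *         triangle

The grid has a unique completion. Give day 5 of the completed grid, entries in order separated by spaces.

circle hexagon square star cross triangle diamond

Day 2, shift 7: day 2 has {diamond, circle, cross, hexagon} and shift 7 has {triangle, cross, star}, leaving only square.
Day 1, shift 7: day 1 has {diamond, cross, hexagon, star} and shift 7 has {triangle, square, cross, star}, leaving only circle.
Day 2, shift 5: day 2 has {diamond, square, circle, cross, hexagon} and shift 5 has {diamond, circle, cross, star}, leaving only triangle.
Day 2, shift 1: day 2 has {diamond, triangle, square, circle, cross, hexagon} and shift 1 has {square, cross, hexagon}, leaving only star.
Day 3, shift 1: day 3 has {diamond, circle, star} and shift 1 has {square, cross, hexagon, star}, leaving only triangle.
Day 3, shift 7: day 3 has {diamond, triangle, circle, star} and shift 7 has {triangle, square, circle, cross, star}, leaving only hexagon.
Day 5, shift 7: day 5 has {cross} and shift 7 has {triangle, square, circle, cross, hexagon, star}, leaving only diamond.
Day 5, shift 1: day 5 has {diamond, cross} and shift 1 has {triangle, square, cross, hexagon, star}, leaving only circle.
Day 3, shift 2: day 3 has {diamond, triangle, circle, hexagon, star} and shift 2 has {diamond, cross, star}, leaving only square.
Day 1, shift 2: day 1 has {diamond, circle, cross, hexagon, star} and shift 2 has {diamond, square, cross, star}, leaving only triangle.
Day 5, shift 2: day 5 has {diamond, circle, cross} and shift 2 has {diamond, triangle, square, cross, star}, leaving only hexagon.
Day 1, shift 6: day 1 has {diamond, triangle, circle, cross, hexagon, star} and shift 6 has {diamond, circle, star}, leaving only square.
Day 5, shift 6: day 5 has {diamond, circle, cross, hexagon} and shift 6 has {diamond, square, circle, star}, leaving only triangle.
Day 5, shift 3: day 5 has {diamond, triangle, circle, cross, hexagon} and shift 3 has {diamond, circle, star}, leaving only square.
Day 5, shift 4: day 5 has {diamond, triangle, square, circle, cross, hexagon} and shift 4 has {diamond, square, cross, hexagon}, leaving only star.
So day 5 reads: circle hexagon square star cross triangle diamond.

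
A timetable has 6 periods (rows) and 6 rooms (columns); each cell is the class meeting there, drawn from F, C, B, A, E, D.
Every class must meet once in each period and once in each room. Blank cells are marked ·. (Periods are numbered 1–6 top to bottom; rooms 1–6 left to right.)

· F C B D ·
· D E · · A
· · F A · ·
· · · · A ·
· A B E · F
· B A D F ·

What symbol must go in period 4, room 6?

B

Period 1, room 6: period 1 has {F, C, B, D} and room 6 has {F, A}, leaving only E.
Period 1, room 1: period 1 has {F, C, B, E, D} and room 1 has {}, leaving only A.
Period 4, room 3: period 4 has {A} and room 3 has {F, C, B, A, E}, leaving only D.
Period 5, room 5: period 5 has {F, B, A, E} and room 5 has {F, A, D}, leaving only C.
Period 2, room 5: period 2 has {A, E, D} and room 5 has {F, C, A, D}, leaving only B.
Period 3, room 5: period 3 has {F, A} and room 5 has {F, C, B, A, D}, leaving only E.
Period 3, room 2: period 3 has {F, A, E} and room 2 has {F, B, A, D}, leaving only C.
Period 4, room 2: period 4 has {A, D} and room 2 has {F, C, B, A, D}, leaving only E.
Period 5, room 1: period 5 has {F, C, B, A, E} and room 1 has {A}, leaving only D.
Period 3, room 1: period 3 has {F, C, A, E} and room 1 has {A, D}, leaving only B.
Period 3, room 6: period 3 has {F, C, B, A, E} and room 6 has {F, A, E}, leaving only D.
Period 6, room 6: period 6 has {F, B, A, D} and room 6 has {F, A, E, D}, leaving only C.
Period 4 already has {A, E, D} and room 6 already has {F, C, A, E, D}, so period 4, room 6 must be B.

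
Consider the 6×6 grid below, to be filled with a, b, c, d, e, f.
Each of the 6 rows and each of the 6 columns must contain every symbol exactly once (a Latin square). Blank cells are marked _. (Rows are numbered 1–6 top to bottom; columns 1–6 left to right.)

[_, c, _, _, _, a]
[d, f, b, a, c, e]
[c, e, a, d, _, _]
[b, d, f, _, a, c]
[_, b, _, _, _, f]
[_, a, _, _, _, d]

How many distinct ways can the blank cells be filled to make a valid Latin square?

3

Row 1, column 1: eliminating its row and column leaves {e, f}.
Row 1, column 3: eliminating its row and column leaves {d, e}.
Row 1, column 4: eliminating its row and column leaves {b, e, f}.
Row 1, column 5: eliminating its row and column leaves {b, d, e, f}.
Row 3, column 5: eliminating its row and column leaves {b, f}.
Row 3, column 6: eliminating its row and column leaves {b}.
Row 4, column 4: eliminating its row and column leaves {e}.
Row 5, column 1: eliminating its row and column leaves {a, e}.
Row 5, column 3: eliminating its row and column leaves {c, d, e}.
Row 5, column 4: eliminating its row and column leaves {c, e}.
Row 5, column 5: eliminating its row and column leaves {d, e}.
Row 6, column 1: eliminating its row and column leaves {e, f}.
Row 6, column 3: eliminating its row and column leaves {c, e}.
Row 6, column 4: eliminating its row and column leaves {b, c, e, f}.
Row 6, column 5: eliminating its row and column leaves {b, e, f}.
Enumerating the assignments across these blanks that avoid any row or column repeat gives 3 completions.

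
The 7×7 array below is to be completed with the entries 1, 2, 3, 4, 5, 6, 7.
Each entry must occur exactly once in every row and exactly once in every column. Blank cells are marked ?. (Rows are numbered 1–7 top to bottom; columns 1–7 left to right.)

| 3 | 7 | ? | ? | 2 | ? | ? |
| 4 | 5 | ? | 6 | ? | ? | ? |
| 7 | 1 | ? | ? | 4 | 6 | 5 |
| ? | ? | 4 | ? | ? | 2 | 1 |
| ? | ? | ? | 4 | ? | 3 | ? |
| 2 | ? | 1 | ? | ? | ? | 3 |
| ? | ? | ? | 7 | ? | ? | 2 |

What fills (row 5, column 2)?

2

Row 2, column 7: row 2 has {4, 5, 6} and column 7 has {1, 2, 3, 5}, leaving only 7.
Row 2, column 6: row 2 has {4, 5, 6, 7} and column 6 has {2, 3, 6}, leaving only 1.
Row 2, column 5: row 2 has {1, 4, 5, 6, 7} and column 5 has {2, 4}, leaving only 3.
Row 2, column 3: row 2 has {1, 3, 4, 5, 6, 7} and column 3 has {1, 4}, leaving only 2.
Row 3, column 3: row 3 has {1, 4, 5, 6, 7} and column 3 has {1, 2, 4}, leaving only 3.
Row 3, column 4: row 3 has {1, 3, 4, 5, 6, 7} and column 4 has {4, 6, 7}, leaving only 2.
Row 5, column 7: row 5 has {3, 4} and column 7 has {1, 2, 3, 5, 7}, leaving only 6.
Row 5 already has {3, 4, 6} and column 2 already has {1, 5, 7}, so row 5, column 2 must be 2.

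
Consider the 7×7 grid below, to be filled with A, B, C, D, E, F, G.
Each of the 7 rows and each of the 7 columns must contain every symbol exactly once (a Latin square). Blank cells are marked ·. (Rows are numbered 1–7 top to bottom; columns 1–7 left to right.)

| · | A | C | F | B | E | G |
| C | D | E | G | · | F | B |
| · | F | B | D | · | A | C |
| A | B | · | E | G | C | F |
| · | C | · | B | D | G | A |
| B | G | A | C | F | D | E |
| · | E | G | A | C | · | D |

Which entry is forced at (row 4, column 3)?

D

Row 4 already has {A, B, C, E, F, G} and column 3 already has {A, B, C, E, G}, so row 4, column 3 must be D.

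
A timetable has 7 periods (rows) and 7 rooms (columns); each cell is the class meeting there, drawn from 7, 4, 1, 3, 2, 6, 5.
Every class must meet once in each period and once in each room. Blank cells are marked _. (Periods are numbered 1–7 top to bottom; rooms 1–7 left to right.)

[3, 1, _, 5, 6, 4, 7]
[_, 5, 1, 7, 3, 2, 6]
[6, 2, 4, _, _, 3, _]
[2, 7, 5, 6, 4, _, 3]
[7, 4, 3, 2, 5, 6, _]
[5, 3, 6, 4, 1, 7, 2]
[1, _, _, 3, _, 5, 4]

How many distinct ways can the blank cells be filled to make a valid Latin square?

Period 1, room 3: eliminating its period and room leaves {2}.
Period 2, room 1: eliminating its period and room leaves {4}.
Period 3, room 4: eliminating its period and room leaves {1}.
Period 3, room 5: eliminating its period and room leaves {7}.
Period 3, room 7: eliminating its period and room leaves {1, 5}.
Period 4, room 6: eliminating its period and room leaves {1}.
Period 5, room 7: eliminating its period and room leaves {1}.
Period 7, room 2: eliminating its period and room leaves {6}.
Period 7, room 3: eliminating its period and room leaves {7, 2}.
Period 7, room 5: eliminating its period and room leaves {7, 2}.
Only one assignment across all blanks avoids any period or room repeat, giving 1 completion.

1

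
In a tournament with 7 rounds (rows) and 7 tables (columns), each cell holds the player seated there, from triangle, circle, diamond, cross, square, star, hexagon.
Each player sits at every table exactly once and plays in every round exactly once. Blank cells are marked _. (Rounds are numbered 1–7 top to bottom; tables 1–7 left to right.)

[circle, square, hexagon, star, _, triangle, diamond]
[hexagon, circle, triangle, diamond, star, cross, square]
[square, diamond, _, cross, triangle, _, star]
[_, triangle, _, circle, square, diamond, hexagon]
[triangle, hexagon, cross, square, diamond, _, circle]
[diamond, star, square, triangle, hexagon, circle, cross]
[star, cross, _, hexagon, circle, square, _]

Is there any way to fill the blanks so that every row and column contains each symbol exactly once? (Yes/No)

Yes

No round or table among the givens repeats a symbol, and propagating forced cells runs into no contradiction.
One valid completion exists (for instance, circle square hexagon star cross triangle diamond / hexagon circle triangle diamond star cross square / square diamond circle cross triangle hexagon star / cross triangle star circle square diamond hexagon / triangle hexagon cross square diamond star circle / diamond star square triangle hexagon circle cross / star cross diamond hexagon circle square triangle).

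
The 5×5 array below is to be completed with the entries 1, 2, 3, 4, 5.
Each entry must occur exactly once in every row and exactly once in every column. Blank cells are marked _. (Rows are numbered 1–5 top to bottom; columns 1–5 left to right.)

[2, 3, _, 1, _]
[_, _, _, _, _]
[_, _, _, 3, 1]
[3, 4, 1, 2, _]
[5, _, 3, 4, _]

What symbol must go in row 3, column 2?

Row 2, column 4: row 2 has {} and column 4 has {1, 2, 3, 4}, leaving only 5.
Row 3, column 1: row 3 has {1, 3} and column 1 has {2, 3, 5}, leaving only 4.
Row 2, column 1: row 2 has {5} and column 1 has {2, 3, 4, 5}, leaving only 1.
Row 2, column 2: row 2 has {1, 5} and column 2 has {3, 4}, leaving only 2.
Row 3 already has {1, 3, 4} and column 2 already has {2, 3, 4}, so row 3, column 2 must be 5.

5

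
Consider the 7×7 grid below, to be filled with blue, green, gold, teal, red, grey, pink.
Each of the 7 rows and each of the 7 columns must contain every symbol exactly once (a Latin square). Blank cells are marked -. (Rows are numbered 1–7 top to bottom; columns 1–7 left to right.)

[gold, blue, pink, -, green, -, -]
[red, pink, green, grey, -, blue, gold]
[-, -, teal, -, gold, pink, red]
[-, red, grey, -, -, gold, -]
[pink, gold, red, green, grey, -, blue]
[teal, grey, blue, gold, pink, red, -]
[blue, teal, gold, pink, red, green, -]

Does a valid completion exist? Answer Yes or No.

No row or column among the givens repeats a symbol, and propagating forced cells runs into no contradiction.
One valid completion exists (for instance, gold blue pink red green grey teal / red pink green grey teal blue gold / grey green teal blue gold pink red / green red grey teal blue gold pink / pink gold red green grey teal blue / teal grey blue gold pink red green / blue teal gold pink red green grey).

Yes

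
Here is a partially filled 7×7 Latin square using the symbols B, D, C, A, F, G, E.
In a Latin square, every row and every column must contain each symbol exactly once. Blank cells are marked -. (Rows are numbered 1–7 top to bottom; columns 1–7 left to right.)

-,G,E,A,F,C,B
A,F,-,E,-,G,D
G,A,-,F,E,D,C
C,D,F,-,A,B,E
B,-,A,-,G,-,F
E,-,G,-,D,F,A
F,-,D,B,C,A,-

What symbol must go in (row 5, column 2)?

Row 1, column 1: row 1 has {B, C, A, F, G, E} and column 1 has {B, C, A, F, G, E}, leaving only D.
Row 2, column 5: row 2 has {D, A, F, G, E} and column 5 has {D, C, A, F, G, E}, leaving only B.
Row 2, column 3: row 2 has {B, D, A, F, G, E} and column 3 has {D, A, F, G, E}, leaving only C.
Row 3, column 3: row 3 has {D, C, A, F, G, E} and column 3 has {D, C, A, F, G, E}, leaving only B.
Row 4, column 4: row 4 has {B, D, C, A, F, E} and column 4 has {B, A, F, E}, leaving only G.
Row 5, column 6: row 5 has {B, A, F, G} and column 6 has {B, D, C, A, F, G}, leaving only E.
Row 5 already has {B, A, F, G, E} and column 2 already has {D, A, F, G}, so row 5, column 2 must be C.

C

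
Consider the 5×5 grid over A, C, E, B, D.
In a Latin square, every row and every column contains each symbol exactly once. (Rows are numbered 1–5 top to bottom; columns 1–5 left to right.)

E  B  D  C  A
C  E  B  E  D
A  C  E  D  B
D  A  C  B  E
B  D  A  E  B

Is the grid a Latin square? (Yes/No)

Row 2 contains E twice (at columns 2 and 4); row 5 is also not a permutation.

No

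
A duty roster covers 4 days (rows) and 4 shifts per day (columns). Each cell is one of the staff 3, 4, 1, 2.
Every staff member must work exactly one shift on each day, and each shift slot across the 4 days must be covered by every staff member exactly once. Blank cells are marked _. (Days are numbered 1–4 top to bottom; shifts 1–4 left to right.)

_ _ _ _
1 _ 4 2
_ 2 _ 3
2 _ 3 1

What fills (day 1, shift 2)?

Day 1, shift 4: day 1 has {} and shift 4 has {3, 1, 2}, leaving only 4.
Day 1, shift 1: day 1 has {4} and shift 1 has {1, 2}, leaving only 3.
Day 1 already has {3, 4} and shift 2 already has {2}, so day 1, shift 2 must be 1.

1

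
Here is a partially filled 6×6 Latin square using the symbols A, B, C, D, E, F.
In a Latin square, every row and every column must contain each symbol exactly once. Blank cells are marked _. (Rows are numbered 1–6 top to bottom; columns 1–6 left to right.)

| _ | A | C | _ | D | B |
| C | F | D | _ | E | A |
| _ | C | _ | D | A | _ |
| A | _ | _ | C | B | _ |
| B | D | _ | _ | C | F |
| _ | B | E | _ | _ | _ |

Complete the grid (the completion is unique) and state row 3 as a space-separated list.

F C B D A E

Row 3, column 6: row 3 has {A, C, D} and column 6 has {A, B, F}, leaving only E.
Row 3, column 1: row 3 has {A, C, D, E} and column 1 has {A, B, C}, leaving only F.
Row 3, column 3: row 3 has {A, C, D, E, F} and column 3 has {C, D, E}, leaving only B.
So row 3 reads: F C B D A E.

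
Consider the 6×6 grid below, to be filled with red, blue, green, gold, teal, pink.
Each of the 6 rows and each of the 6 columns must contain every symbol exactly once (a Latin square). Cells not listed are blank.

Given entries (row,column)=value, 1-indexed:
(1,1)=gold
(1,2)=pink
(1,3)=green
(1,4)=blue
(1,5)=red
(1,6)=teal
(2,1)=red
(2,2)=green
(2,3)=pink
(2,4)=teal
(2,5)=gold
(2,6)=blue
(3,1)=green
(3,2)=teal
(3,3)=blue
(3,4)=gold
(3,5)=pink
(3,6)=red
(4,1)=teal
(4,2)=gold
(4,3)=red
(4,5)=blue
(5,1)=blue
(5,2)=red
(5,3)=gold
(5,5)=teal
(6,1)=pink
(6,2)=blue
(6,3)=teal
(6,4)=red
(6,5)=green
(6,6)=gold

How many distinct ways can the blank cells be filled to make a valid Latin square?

2

Row 4, column 4: eliminating its row and column leaves {green, pink}.
Row 4, column 6: eliminating its row and column leaves {green, pink}.
Row 5, column 4: eliminating its row and column leaves {green, pink}.
Row 5, column 6: eliminating its row and column leaves {green, pink}.
Enumerating the assignments across these blanks that avoid any row or column repeat gives 2 completions.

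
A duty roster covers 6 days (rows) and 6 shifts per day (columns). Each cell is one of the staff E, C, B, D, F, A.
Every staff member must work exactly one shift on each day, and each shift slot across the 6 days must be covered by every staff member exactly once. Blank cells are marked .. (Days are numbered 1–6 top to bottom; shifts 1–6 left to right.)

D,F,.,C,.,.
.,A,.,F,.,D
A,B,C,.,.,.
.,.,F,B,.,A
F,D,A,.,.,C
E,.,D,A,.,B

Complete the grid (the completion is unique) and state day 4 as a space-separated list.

Day 4, shift 1: day 4 has {B, F, A} and shift 1 has {E, D, F, A}, leaving only C.
Day 4, shift 2: day 4 has {C, B, F, A} and shift 2 has {B, D, F, A}, leaving only E.
Day 4, shift 5: day 4 has {E, C, B, F, A} and shift 5 has {}, leaving only D.
So day 4 reads: C E F B D A.

C E F B D A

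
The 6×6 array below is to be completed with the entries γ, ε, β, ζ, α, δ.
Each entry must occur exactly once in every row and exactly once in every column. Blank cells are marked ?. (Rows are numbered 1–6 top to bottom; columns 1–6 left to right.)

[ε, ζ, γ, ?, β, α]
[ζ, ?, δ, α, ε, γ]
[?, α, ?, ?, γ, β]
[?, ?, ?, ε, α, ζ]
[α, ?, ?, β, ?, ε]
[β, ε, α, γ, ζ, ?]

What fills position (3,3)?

Row 1, column 4: row 1 has {γ, ε, β, ζ, α} and column 4 has {γ, ε, β, α}, leaving only δ.
Row 2, column 2: row 2 has {γ, ε, ζ, α, δ} and column 2 has {ε, ζ, α}, leaving only β.
Row 3, column 1: row 3 has {γ, β, α} and column 1 has {ε, β, ζ, α}, leaving only δ.
Row 3, column 4: row 3 has {γ, β, α, δ} and column 4 has {γ, ε, β, α, δ}, leaving only ζ.
Row 3 already has {γ, β, ζ, α, δ} and column 3 already has {γ, α, δ}, so row 3, column 3 must be ε.

ε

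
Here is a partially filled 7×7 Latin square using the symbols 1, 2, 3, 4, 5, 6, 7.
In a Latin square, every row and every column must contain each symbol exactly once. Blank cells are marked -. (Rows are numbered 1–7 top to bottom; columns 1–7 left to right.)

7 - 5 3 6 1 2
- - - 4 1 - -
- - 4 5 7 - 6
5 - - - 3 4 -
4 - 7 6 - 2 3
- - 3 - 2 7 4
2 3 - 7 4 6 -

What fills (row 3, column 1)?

Row 1, column 2: row 1 has {1, 2, 3, 5, 6, 7} and column 2 has {3}, leaving only 4.
Row 3, column 6: row 3 has {4, 5, 6, 7} and column 6 has {1, 2, 4, 6, 7}, leaving only 3.
Row 3 already has {3, 4, 5, 6, 7} and column 1 already has {2, 4, 5, 7}, so row 3, column 1 must be 1.

1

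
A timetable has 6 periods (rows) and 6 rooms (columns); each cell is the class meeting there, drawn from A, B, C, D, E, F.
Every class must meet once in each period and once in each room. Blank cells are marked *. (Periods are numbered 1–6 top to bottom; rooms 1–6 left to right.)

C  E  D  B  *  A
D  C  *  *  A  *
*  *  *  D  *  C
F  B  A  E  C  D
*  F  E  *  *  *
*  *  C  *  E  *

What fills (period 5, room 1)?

Period 1, room 5: period 1 has {A, B, C, D, E} and room 5 has {A, C, E}, leaving only F.
Period 2, room 4: period 2 has {A, C, D} and room 4 has {B, D, E}, leaving only F.
Period 2, room 3: period 2 has {A, C, D, F} and room 3 has {A, C, D, E}, leaving only B.
Period 2, room 6: period 2 has {A, B, C, D, F} and room 6 has {A, C, D}, leaving only E.
Period 3, room 2: period 3 has {C, D} and room 2 has {B, C, E, F}, leaving only A.
Period 3, room 3: period 3 has {A, C, D} and room 3 has {A, B, C, D, E}, leaving only F.
Period 3, room 5: period 3 has {A, C, D, F} and room 5 has {A, C, E, F}, leaving only B.
Period 3, room 1: period 3 has {A, B, C, D, F} and room 1 has {C, D, F}, leaving only E.
Period 5, room 5: period 5 has {E, F} and room 5 has {A, B, C, E, F}, leaving only D.
Period 5, room 6: period 5 has {D, E, F} and room 6 has {A, C, D, E}, leaving only B.
Period 5 already has {B, D, E, F} and room 1 already has {C, D, E, F}, so period 5, room 1 must be A.

A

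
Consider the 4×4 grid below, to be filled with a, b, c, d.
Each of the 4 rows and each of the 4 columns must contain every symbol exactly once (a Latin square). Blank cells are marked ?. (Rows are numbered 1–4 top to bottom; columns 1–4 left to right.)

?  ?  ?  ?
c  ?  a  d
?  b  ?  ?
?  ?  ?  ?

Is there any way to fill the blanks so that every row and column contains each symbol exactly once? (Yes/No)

No

Row 2, column 2: row 2 together with column 2 already contain {a, b, c, d} — every symbol — so nothing can go there. The grid has no valid completion.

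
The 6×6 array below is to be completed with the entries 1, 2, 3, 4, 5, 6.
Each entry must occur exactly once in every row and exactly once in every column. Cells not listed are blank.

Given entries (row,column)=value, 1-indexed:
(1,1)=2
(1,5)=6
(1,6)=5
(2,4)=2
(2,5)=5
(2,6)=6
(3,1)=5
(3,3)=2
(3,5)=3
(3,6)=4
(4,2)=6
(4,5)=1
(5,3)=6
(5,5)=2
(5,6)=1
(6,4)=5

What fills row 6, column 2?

Row 3, column 2: row 3 has {2, 3, 4, 5} and column 2 has {6}, leaving only 1.
Row 3, column 4: row 3 has {1, 2, 3, 4, 5} and column 4 has {2, 5}, leaving only 6.
Row 6, column 5: row 6 has {5} and column 5 has {1, 2, 3, 5, 6}, leaving only 4.
Row 6, column 2 is narrowed to {2, 3}.
If it were 3, then row 2, column 2 would be left with no valid symbol.
So row 6, column 2 must be 2.

2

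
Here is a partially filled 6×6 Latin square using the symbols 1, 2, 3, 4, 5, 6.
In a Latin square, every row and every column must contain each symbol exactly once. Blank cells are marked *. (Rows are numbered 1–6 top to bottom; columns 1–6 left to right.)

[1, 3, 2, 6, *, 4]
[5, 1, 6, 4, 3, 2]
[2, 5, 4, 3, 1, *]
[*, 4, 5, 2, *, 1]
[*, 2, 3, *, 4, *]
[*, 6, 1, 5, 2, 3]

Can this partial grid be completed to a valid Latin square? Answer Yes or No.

No row or column among the givens repeats a symbol, and propagating forced cells runs into no contradiction.
One valid completion exists (for instance, 1 3 2 6 5 4 / 5 1 6 4 3 2 / 2 5 4 3 1 6 / 3 4 5 2 6 1 / 6 2 3 1 4 5 / 4 6 1 5 2 3).

Yes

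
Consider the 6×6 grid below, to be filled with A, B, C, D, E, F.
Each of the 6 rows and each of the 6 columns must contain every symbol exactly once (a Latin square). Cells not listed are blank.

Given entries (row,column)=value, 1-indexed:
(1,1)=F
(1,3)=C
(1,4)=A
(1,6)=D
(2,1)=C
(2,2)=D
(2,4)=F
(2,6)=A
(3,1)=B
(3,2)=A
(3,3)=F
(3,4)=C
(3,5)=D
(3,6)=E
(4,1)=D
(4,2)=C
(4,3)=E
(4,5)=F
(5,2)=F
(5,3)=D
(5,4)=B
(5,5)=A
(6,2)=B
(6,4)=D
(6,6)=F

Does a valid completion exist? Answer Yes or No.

Row 4, column 4: row 4 together with column 4 already contain {A, B, C, D, E, F} — every symbol — so nothing can go there. The grid has no valid completion.

No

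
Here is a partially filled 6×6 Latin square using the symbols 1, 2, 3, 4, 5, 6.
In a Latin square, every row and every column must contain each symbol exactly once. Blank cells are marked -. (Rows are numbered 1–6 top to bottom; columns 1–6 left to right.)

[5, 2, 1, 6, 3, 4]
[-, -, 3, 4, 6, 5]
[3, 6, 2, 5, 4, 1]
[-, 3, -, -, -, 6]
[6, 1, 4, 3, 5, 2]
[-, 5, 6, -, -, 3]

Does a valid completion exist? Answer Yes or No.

No

Row 2, column 2: row 2 together with column 2 already contain {1, 2, 3, 4, 5, 6} — every symbol — so nothing can go there. The grid has no valid completion.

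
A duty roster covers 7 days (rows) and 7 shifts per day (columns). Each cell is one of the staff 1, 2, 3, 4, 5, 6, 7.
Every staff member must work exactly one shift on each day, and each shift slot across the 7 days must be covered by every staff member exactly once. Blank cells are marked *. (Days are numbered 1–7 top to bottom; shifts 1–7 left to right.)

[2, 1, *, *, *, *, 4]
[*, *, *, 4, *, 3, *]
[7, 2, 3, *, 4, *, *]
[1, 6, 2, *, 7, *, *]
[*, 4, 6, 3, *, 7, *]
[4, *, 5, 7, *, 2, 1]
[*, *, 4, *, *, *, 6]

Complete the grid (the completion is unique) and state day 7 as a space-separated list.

Day 1, shift 3: day 1 has {1, 2, 4} and shift 3 has {2, 3, 4, 5, 6}, leaving only 7.
Day 2, shift 3: day 2 has {3, 4} and shift 3 has {2, 3, 4, 5, 6, 7}, leaving only 1.
Day 3, shift 7: day 3 has {2, 3, 4, 7} and shift 7 has {1, 4, 6}, leaving only 5.
Day 4, shift 4: day 4 has {1, 2, 6, 7} and shift 4 has {3, 4, 7}, leaving only 5.
Day 1, shift 4: day 1 has {1, 2, 4, 7} and shift 4 has {3, 4, 5, 7}, leaving only 6.
Day 1, shift 6: day 1 has {1, 2, 4, 6, 7} and shift 6 has {2, 3, 7}, leaving only 5.
Day 7, shift 6: day 7 has {4, 6} and shift 6 has {2, 3, 5, 7}, leaving only 1.
Day 7, shift 4: day 7 has {1, 4, 6} and shift 4 has {3, 4, 5, 6, 7}, leaving only 2.
Day 1, shift 5: day 1 has {1, 2, 4, 5, 6, 7} and shift 5 has {4, 7}, leaving only 3.
Day 7, shift 5: day 7 has {1, 2, 4, 6} and shift 5 has {3, 4, 7}, leaving only 5.
Day 7, shift 1: day 7 has {1, 2, 4, 5, 6} and shift 1 has {1, 2, 4, 7}, leaving only 3.
Day 7, shift 2: day 7 has {1, 2, 3, 4, 5, 6} and shift 2 has {1, 2, 4, 6}, leaving only 7.
So day 7 reads: 3 7 4 2 5 1 6.

3 7 4 2 5 1 6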